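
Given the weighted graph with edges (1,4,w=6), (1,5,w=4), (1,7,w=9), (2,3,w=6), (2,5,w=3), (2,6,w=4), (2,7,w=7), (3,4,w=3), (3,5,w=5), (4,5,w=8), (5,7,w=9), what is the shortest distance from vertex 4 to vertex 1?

Step 1: Build adjacency list with weights:
  1: 4(w=6), 5(w=4), 7(w=9)
  2: 3(w=6), 5(w=3), 6(w=4), 7(w=7)
  3: 2(w=6), 4(w=3), 5(w=5)
  4: 1(w=6), 3(w=3), 5(w=8)
  5: 1(w=4), 2(w=3), 3(w=5), 4(w=8), 7(w=9)
  6: 2(w=4)
  7: 1(w=9), 2(w=7), 5(w=9)

Step 2: Apply Dijkstra's algorithm from vertex 4:
  Visit vertex 4 (distance=0)
    Update dist[1] = 6
    Update dist[3] = 3
    Update dist[5] = 8
  Visit vertex 3 (distance=3)
    Update dist[2] = 9
  Visit vertex 1 (distance=6)
    Update dist[7] = 15

Step 3: Shortest path: 4 -> 1
Total weight: 6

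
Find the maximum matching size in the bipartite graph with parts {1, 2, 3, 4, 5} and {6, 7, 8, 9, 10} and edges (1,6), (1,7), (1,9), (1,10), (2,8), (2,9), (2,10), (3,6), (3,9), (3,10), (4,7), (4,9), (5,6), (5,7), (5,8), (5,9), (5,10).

Step 1: List the neighbors of each left vertex:
  1: 6, 7, 9, 10
  2: 8, 9, 10
  3: 6, 9, 10
  4: 7, 9
  5: 6, 7, 8, 9, 10

Step 2: Greedily match left vertices, then look for augmenting paths:
  Match 1 -- 6
  Match 2 -- 8
  Match 3 -- 9
  Match 4 -- 7
  Match 5 -- 10
  No augmenting path remains.

Step 3: Verify this is maximum:
  Matching size 5 = min(|L|, |R|) = min(5, 5), which is an upper bound, so this matching is maximum.

Maximum matching: {(1,6), (2,8), (3,9), (4,7), (5,10)}
Size: 5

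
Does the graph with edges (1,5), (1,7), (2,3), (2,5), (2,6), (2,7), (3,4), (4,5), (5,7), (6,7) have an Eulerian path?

Step 1: Find the degree of each vertex:
  deg(1) = 2
  deg(2) = 4
  deg(3) = 2
  deg(4) = 2
  deg(5) = 4
  deg(6) = 2
  deg(7) = 4

Step 2: Count vertices with odd degree:
  All vertices have even degree (0 odd-degree vertices)

Step 3: Apply Euler's theorem:
  - Eulerian circuit exists iff graph is connected and all vertices have even degree
  - Eulerian path exists iff graph is connected and has 0 or 2 odd-degree vertices

Graph is connected with 0 odd-degree vertices.
Both Eulerian circuit and Eulerian path exist.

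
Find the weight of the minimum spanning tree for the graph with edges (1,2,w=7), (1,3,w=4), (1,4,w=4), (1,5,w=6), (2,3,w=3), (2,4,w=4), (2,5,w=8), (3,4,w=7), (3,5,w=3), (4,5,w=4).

Apply Kruskal's algorithm (sort edges by weight, add if no cycle):

Sorted edges by weight:
  (2,3) w=3
  (3,5) w=3
  (1,3) w=4
  (1,4) w=4
  (2,4) w=4
  (4,5) w=4
  (1,5) w=6
  (1,2) w=7
  (3,4) w=7
  (2,5) w=8

Add edge (2,3) w=3 -- no cycle. Running total: 3
Add edge (3,5) w=3 -- no cycle. Running total: 6
Add edge (1,3) w=4 -- no cycle. Running total: 10
Add edge (1,4) w=4 -- no cycle. Running total: 14

MST edges: (2,3,w=3), (3,5,w=3), (1,3,w=4), (1,4,w=4)
Total MST weight: 3 + 3 + 4 + 4 = 14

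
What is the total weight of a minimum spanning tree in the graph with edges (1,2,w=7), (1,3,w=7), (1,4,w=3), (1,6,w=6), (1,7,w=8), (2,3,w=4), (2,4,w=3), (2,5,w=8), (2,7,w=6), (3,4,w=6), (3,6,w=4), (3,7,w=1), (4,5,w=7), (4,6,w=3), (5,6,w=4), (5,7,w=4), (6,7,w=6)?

Apply Kruskal's algorithm (sort edges by weight, add if no cycle):

Sorted edges by weight:
  (3,7) w=1
  (1,4) w=3
  (2,4) w=3
  (4,6) w=3
  (2,3) w=4
  (3,6) w=4
  (5,6) w=4
  (5,7) w=4
  (1,6) w=6
  (2,7) w=6
  (3,4) w=6
  (6,7) w=6
  (1,3) w=7
  (1,2) w=7
  (4,5) w=7
  (1,7) w=8
  (2,5) w=8

Add edge (3,7) w=1 -- no cycle. Running total: 1
Add edge (1,4) w=3 -- no cycle. Running total: 4
Add edge (2,4) w=3 -- no cycle. Running total: 7
Add edge (4,6) w=3 -- no cycle. Running total: 10
Add edge (2,3) w=4 -- no cycle. Running total: 14
Skip edge (3,6) w=4 -- would create cycle
Add edge (5,6) w=4 -- no cycle. Running total: 18

MST edges: (3,7,w=1), (1,4,w=3), (2,4,w=3), (4,6,w=3), (2,3,w=4), (5,6,w=4)
Total MST weight: 1 + 3 + 3 + 3 + 4 + 4 = 18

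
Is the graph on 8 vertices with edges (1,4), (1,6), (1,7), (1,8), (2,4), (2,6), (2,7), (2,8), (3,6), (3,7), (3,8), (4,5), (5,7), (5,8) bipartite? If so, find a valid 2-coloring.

Step 1: Attempt 2-coloring using BFS:
  Start at vertex 1, assign color 0
  Color vertex 4 with color 1 (neighbor of 1)
  Color vertex 6 with color 1 (neighbor of 1)
  Color vertex 7 with color 1 (neighbor of 1)
  Color vertex 8 with color 1 (neighbor of 1)
  Color vertex 2 with color 0 (neighbor of 4)
  Color vertex 5 with color 0 (neighbor of 4)
  Color vertex 3 with color 0 (neighbor of 6)

Step 2: 2-coloring succeeded. No conflicts found.
  Set A (color 0): {1, 2, 3, 5}
  Set B (color 1): {4, 6, 7, 8}

The graph is bipartite with partition {1, 2, 3, 5}, {4, 6, 7, 8}.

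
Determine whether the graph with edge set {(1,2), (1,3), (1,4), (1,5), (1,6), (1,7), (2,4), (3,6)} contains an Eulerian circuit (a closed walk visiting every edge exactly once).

Step 1: Find the degree of each vertex:
  deg(1) = 6
  deg(2) = 2
  deg(3) = 2
  deg(4) = 2
  deg(5) = 1
  deg(6) = 2
  deg(7) = 1

Step 2: Count vertices with odd degree:
  Odd-degree vertices: 5, 7 (2 total)

Step 3: Apply Euler's theorem:
  - Eulerian circuit exists iff graph is connected and all vertices have even degree
  - Eulerian path exists iff graph is connected and has 0 or 2 odd-degree vertices

Graph is connected with exactly 2 odd-degree vertices (5, 7).
Eulerian path exists (starting and ending at the odd-degree vertices), but no Eulerian circuit.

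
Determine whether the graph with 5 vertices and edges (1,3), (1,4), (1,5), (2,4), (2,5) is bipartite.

Step 1: Attempt 2-coloring using BFS:
  Start at vertex 1, assign color 0
  Color vertex 3 with color 1 (neighbor of 1)
  Color vertex 4 with color 1 (neighbor of 1)
  Color vertex 5 with color 1 (neighbor of 1)
  Color vertex 2 with color 0 (neighbor of 4)

Step 2: 2-coloring succeeded. No conflicts found.
  Set A (color 0): {1, 2}
  Set B (color 1): {3, 4, 5}

The graph is bipartite with partition {1, 2}, {3, 4, 5}.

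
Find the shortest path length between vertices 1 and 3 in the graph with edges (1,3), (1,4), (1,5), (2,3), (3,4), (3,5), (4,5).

Step 1: Build adjacency list:
  1: 3, 4, 5
  2: 3
  3: 1, 2, 4, 5
  4: 1, 3, 5
  5: 1, 3, 4

Step 2: BFS from vertex 1 to find shortest path to 3:
  vertex 3 reached at distance 1

Step 3: Shortest path: 1 -> 3
Path length: 1 edge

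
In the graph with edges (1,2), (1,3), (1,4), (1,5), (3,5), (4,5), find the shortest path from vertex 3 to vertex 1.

Step 1: Build adjacency list:
  1: 2, 3, 4, 5
  2: 1
  3: 1, 5
  4: 1, 5
  5: 1, 3, 4

Step 2: BFS from vertex 3 to find shortest path to 1:
  vertex 1 reached at distance 1

Step 3: Shortest path: 3 -> 1
Path length: 1 edge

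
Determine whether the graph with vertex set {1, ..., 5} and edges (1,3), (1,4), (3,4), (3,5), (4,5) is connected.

Step 1: Build adjacency list from edges:
  1: 3, 4
  2: (none)
  3: 1, 4, 5
  4: 1, 3, 5
  5: 3, 4

Step 2: Run BFS/DFS from vertex 1:
  Visited: {1, 3, 4, 5}
  Reached 4 of 5 vertices

Step 3: Only 4 of 5 vertices reached. Graph is disconnected.
Connected components: {1, 3, 4, 5}, {2}
Answer: No, the graph is not connected (2 components).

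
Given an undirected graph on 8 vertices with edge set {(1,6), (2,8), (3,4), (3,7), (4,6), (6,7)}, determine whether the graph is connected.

Step 1: Build adjacency list from edges:
  1: 6
  2: 8
  3: 4, 7
  4: 3, 6
  5: (none)
  6: 1, 4, 7
  7: 3, 6
  8: 2

Step 2: Run BFS/DFS from vertex 1:
  Visited: {1, 6, 4, 7, 3}
  Reached 5 of 8 vertices

Step 3: Only 5 of 8 vertices reached. Graph is disconnected.
Connected components: {1, 3, 4, 6, 7}, {2, 8}, {5}
Answer: No, the graph is not connected (3 components).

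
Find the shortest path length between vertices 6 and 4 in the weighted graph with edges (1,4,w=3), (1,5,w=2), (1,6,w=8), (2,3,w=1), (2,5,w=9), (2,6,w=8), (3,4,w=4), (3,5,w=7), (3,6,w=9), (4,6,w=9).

Step 1: Build adjacency list with weights:
  1: 4(w=3), 5(w=2), 6(w=8)
  2: 3(w=1), 5(w=9), 6(w=8)
  3: 2(w=1), 4(w=4), 5(w=7), 6(w=9)
  4: 1(w=3), 3(w=4), 6(w=9)
  5: 1(w=2), 2(w=9), 3(w=7)
  6: 1(w=8), 2(w=8), 3(w=9), 4(w=9)

Step 2: Apply Dijkstra's algorithm from vertex 6:
  Visit vertex 6 (distance=0)
    Update dist[1] = 8
    Update dist[2] = 8
    Update dist[3] = 9
    Update dist[4] = 9
  Visit vertex 1 (distance=8)
    Update dist[5] = 10
  Visit vertex 2 (distance=8)
  Visit vertex 3 (distance=9)
  Visit vertex 4 (distance=9)

Step 3: Shortest path: 6 -> 4
Total weight: 9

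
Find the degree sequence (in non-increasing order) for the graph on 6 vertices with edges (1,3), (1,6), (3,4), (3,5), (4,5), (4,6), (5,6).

Step 1: Count edges incident to each vertex:
  deg(1) = 2 (neighbors: 3, 6)
  deg(2) = 0 (neighbors: none)
  deg(3) = 3 (neighbors: 1, 4, 5)
  deg(4) = 3 (neighbors: 3, 5, 6)
  deg(5) = 3 (neighbors: 3, 4, 6)
  deg(6) = 3 (neighbors: 1, 4, 5)

Step 2: Sort degrees in non-increasing order:
  Degrees: [2, 0, 3, 3, 3, 3] -> sorted: [3, 3, 3, 3, 2, 0]

Degree sequence: [3, 3, 3, 3, 2, 0]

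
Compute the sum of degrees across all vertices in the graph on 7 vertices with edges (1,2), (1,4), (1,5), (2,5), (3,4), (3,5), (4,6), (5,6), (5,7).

Step 1: Count edges incident to each vertex:
  deg(1) = 3 (neighbors: 2, 4, 5)
  deg(2) = 2 (neighbors: 1, 5)
  deg(3) = 2 (neighbors: 4, 5)
  deg(4) = 3 (neighbors: 1, 3, 6)
  deg(5) = 5 (neighbors: 1, 2, 3, 6, 7)
  deg(6) = 2 (neighbors: 4, 5)
  deg(7) = 1 (neighbors: 5)

Step 2: Sum all degrees:
  3 + 2 + 2 + 3 + 5 + 2 + 1 = 18

Verification: sum of degrees = 2 * |E| = 2 * 9 = 18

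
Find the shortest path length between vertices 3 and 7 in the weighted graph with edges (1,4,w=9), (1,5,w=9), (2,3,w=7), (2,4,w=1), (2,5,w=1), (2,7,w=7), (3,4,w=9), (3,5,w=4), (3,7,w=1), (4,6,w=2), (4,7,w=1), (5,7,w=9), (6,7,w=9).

Step 1: Build adjacency list with weights:
  1: 4(w=9), 5(w=9)
  2: 3(w=7), 4(w=1), 5(w=1), 7(w=7)
  3: 2(w=7), 4(w=9), 5(w=4), 7(w=1)
  4: 1(w=9), 2(w=1), 3(w=9), 6(w=2), 7(w=1)
  5: 1(w=9), 2(w=1), 3(w=4), 7(w=9)
  6: 4(w=2), 7(w=9)
  7: 2(w=7), 3(w=1), 4(w=1), 5(w=9), 6(w=9)

Step 2: Apply Dijkstra's algorithm from vertex 3:
  Visit vertex 3 (distance=0)
    Update dist[2] = 7
    Update dist[4] = 9
    Update dist[5] = 4
    Update dist[7] = 1
  Visit vertex 7 (distance=1)
    Update dist[4] = 2
    Update dist[6] = 10

Step 3: Shortest path: 3 -> 7
Total weight: 1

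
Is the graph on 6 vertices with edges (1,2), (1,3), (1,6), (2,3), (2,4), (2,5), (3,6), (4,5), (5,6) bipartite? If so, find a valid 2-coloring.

Step 1: Attempt 2-coloring using BFS:
  Start at vertex 1, assign color 0
  Color vertex 2 with color 1 (neighbor of 1)
  Color vertex 3 with color 1 (neighbor of 1)
  Color vertex 6 with color 1 (neighbor of 1)

Step 2: Conflict found! Vertices 2 and 3 are adjacent but have the same color.
This means the graph contains an odd cycle.

The graph is NOT bipartite.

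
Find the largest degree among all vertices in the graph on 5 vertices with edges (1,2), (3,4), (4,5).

Step 1: Count edges incident to each vertex:
  deg(1) = 1 (neighbors: 2)
  deg(2) = 1 (neighbors: 1)
  deg(3) = 1 (neighbors: 4)
  deg(4) = 2 (neighbors: 3, 5)
  deg(5) = 1 (neighbors: 4)

Step 2: Find maximum:
  max(1, 1, 1, 2, 1) = 2 (vertex 4)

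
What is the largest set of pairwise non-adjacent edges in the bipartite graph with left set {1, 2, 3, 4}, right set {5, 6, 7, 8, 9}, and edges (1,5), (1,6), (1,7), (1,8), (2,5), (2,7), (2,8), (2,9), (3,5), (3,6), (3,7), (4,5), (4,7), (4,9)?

Step 1: List the neighbors of each left vertex:
  1: 5, 6, 7, 8
  2: 5, 7, 8, 9
  3: 5, 6, 7
  4: 5, 7, 9

Step 2: Greedily match left vertices, then look for augmenting paths:
  Match 1 -- 5
  Match 2 -- 7
  Match 3 -- 6
  Match 4 -- 9
  No augmenting path remains.

Step 3: Verify this is maximum:
  Matching size 4 = min(|L|, |R|) = min(4, 5), which is an upper bound, so this matching is maximum.

Maximum matching: {(1,5), (2,7), (3,6), (4,9)}
Size: 4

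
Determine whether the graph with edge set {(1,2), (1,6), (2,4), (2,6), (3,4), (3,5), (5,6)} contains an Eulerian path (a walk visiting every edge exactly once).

Step 1: Find the degree of each vertex:
  deg(1) = 2
  deg(2) = 3
  deg(3) = 2
  deg(4) = 2
  deg(5) = 2
  deg(6) = 3

Step 2: Count vertices with odd degree:
  Odd-degree vertices: 2, 6 (2 total)

Step 3: Apply Euler's theorem:
  - Eulerian circuit exists iff graph is connected and all vertices have even degree
  - Eulerian path exists iff graph is connected and has 0 or 2 odd-degree vertices

Graph is connected with exactly 2 odd-degree vertices (2, 6).
Eulerian path exists (starting and ending at the odd-degree vertices), but no Eulerian circuit.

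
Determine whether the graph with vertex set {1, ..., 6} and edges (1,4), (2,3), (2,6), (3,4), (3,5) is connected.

Step 1: Build adjacency list from edges:
  1: 4
  2: 3, 6
  3: 2, 4, 5
  4: 1, 3
  5: 3
  6: 2

Step 2: Run BFS/DFS from vertex 1:
  Visited: {1, 4, 3, 2, 5, 6}
  Reached 6 of 6 vertices

Step 3: All 6 vertices reached from vertex 1, so the graph is connected.
Answer: Yes, the graph is connected.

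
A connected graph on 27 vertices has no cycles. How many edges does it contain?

A tree on n vertices always has exactly n - 1 edges.
For n = 27: edges = 27 - 1 = 26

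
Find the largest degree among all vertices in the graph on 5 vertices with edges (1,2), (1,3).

Step 1: Count edges incident to each vertex:
  deg(1) = 2 (neighbors: 2, 3)
  deg(2) = 1 (neighbors: 1)
  deg(3) = 1 (neighbors: 1)
  deg(4) = 0 (neighbors: none)
  deg(5) = 0 (neighbors: none)

Step 2: Find maximum:
  max(2, 1, 1, 0, 0) = 2 (vertex 1)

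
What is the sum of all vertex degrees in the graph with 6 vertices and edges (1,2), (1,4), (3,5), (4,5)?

Step 1: Count edges incident to each vertex:
  deg(1) = 2 (neighbors: 2, 4)
  deg(2) = 1 (neighbors: 1)
  deg(3) = 1 (neighbors: 5)
  deg(4) = 2 (neighbors: 1, 5)
  deg(5) = 2 (neighbors: 3, 4)
  deg(6) = 0 (neighbors: none)

Step 2: Sum all degrees:
  2 + 1 + 1 + 2 + 2 + 0 = 8

Verification: sum of degrees = 2 * |E| = 2 * 4 = 8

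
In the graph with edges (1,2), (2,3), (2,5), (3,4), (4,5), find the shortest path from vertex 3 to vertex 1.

Step 1: Build adjacency list:
  1: 2
  2: 1, 3, 5
  3: 2, 4
  4: 3, 5
  5: 2, 4

Step 2: BFS from vertex 3 to find shortest path to 1:
  vertex 2 reached at distance 1
  vertex 4 reached at distance 1
  vertex 1 reached at distance 2

Step 3: Shortest path: 3 -> 2 -> 1
Path length: 2 edges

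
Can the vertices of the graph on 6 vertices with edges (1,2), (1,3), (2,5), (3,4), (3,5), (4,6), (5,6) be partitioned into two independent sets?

Step 1: Attempt 2-coloring using BFS:
  Start at vertex 1, assign color 0
  Color vertex 2 with color 1 (neighbor of 1)
  Color vertex 3 with color 1 (neighbor of 1)
  Color vertex 5 with color 0 (neighbor of 2)
  Color vertex 4 with color 0 (neighbor of 3)
  Color vertex 6 with color 1 (neighbor of 5)

Step 2: 2-coloring succeeded. No conflicts found.
  Set A (color 0): {1, 4, 5}
  Set B (color 1): {2, 3, 6}

The graph is bipartite with partition {1, 4, 5}, {2, 3, 6}.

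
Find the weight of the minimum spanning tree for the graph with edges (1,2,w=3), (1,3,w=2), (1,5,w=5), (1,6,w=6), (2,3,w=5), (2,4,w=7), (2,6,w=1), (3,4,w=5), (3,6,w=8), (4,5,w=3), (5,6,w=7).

Apply Kruskal's algorithm (sort edges by weight, add if no cycle):

Sorted edges by weight:
  (2,6) w=1
  (1,3) w=2
  (1,2) w=3
  (4,5) w=3
  (1,5) w=5
  (2,3) w=5
  (3,4) w=5
  (1,6) w=6
  (2,4) w=7
  (5,6) w=7
  (3,6) w=8

Add edge (2,6) w=1 -- no cycle. Running total: 1
Add edge (1,3) w=2 -- no cycle. Running total: 3
Add edge (1,2) w=3 -- no cycle. Running total: 6
Add edge (4,5) w=3 -- no cycle. Running total: 9
Add edge (1,5) w=5 -- no cycle. Running total: 14

MST edges: (2,6,w=1), (1,3,w=2), (1,2,w=3), (4,5,w=3), (1,5,w=5)
Total MST weight: 1 + 2 + 3 + 3 + 5 = 14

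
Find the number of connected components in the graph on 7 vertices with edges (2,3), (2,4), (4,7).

Step 1: Build adjacency list from edges:
  1: (none)
  2: 3, 4
  3: 2
  4: 2, 7
  5: (none)
  6: (none)
  7: 4

Step 2: Run BFS/DFS from vertex 1:
  Visited: {1}
  Reached 1 of 7 vertices

Step 3: Only 1 of 7 vertices reached. Graph is disconnected.
Connected components: {1}, {2, 3, 4, 7}, {5}, {6}
Number of connected components: 4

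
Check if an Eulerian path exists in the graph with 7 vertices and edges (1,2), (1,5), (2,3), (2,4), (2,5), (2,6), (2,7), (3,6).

Step 1: Find the degree of each vertex:
  deg(1) = 2
  deg(2) = 6
  deg(3) = 2
  deg(4) = 1
  deg(5) = 2
  deg(6) = 2
  deg(7) = 1

Step 2: Count vertices with odd degree:
  Odd-degree vertices: 4, 7 (2 total)

Step 3: Apply Euler's theorem:
  - Eulerian circuit exists iff graph is connected and all vertices have even degree
  - Eulerian path exists iff graph is connected and has 0 or 2 odd-degree vertices

Graph is connected with exactly 2 odd-degree vertices (4, 7).
Eulerian path exists (starting and ending at the odd-degree vertices), but no Eulerian circuit.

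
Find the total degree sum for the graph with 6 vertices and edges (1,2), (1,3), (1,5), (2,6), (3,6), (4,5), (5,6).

Step 1: Count edges incident to each vertex:
  deg(1) = 3 (neighbors: 2, 3, 5)
  deg(2) = 2 (neighbors: 1, 6)
  deg(3) = 2 (neighbors: 1, 6)
  deg(4) = 1 (neighbors: 5)
  deg(5) = 3 (neighbors: 1, 4, 6)
  deg(6) = 3 (neighbors: 2, 3, 5)

Step 2: Sum all degrees:
  3 + 2 + 2 + 1 + 3 + 3 = 14

Verification: sum of degrees = 2 * |E| = 2 * 7 = 14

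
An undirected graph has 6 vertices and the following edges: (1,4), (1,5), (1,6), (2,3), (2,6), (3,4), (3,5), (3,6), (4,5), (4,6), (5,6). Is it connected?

Step 1: Build adjacency list from edges:
  1: 4, 5, 6
  2: 3, 6
  3: 2, 4, 5, 6
  4: 1, 3, 5, 6
  5: 1, 3, 4, 6
  6: 1, 2, 3, 4, 5

Step 2: Run BFS/DFS from vertex 1:
  Visited: {1, 4, 5, 6, 3, 2}
  Reached 6 of 6 vertices

Step 3: All 6 vertices reached from vertex 1, so the graph is connected.
Answer: Yes, the graph is connected.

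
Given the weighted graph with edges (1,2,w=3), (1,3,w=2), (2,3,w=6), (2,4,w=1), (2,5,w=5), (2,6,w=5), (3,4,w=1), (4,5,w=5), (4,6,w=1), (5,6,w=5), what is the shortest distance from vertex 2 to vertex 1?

Step 1: Build adjacency list with weights:
  1: 2(w=3), 3(w=2)
  2: 1(w=3), 3(w=6), 4(w=1), 5(w=5), 6(w=5)
  3: 1(w=2), 2(w=6), 4(w=1)
  4: 2(w=1), 3(w=1), 5(w=5), 6(w=1)
  5: 2(w=5), 4(w=5), 6(w=5)
  6: 2(w=5), 4(w=1), 5(w=5)

Step 2: Apply Dijkstra's algorithm from vertex 2:
  Visit vertex 2 (distance=0)
    Update dist[1] = 3
    Update dist[3] = 6
    Update dist[4] = 1
    Update dist[5] = 5
    Update dist[6] = 5
  Visit vertex 4 (distance=1)
    Update dist[3] = 2
    Update dist[6] = 2
  Visit vertex 3 (distance=2)
  Visit vertex 6 (distance=2)
  Visit vertex 1 (distance=3)

Step 3: Shortest path: 2 -> 1
Total weight: 3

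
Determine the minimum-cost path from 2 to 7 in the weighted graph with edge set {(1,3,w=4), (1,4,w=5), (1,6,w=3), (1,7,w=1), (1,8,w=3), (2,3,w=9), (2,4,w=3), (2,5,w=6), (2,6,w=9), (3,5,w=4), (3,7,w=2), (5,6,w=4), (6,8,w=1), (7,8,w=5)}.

Step 1: Build adjacency list with weights:
  1: 3(w=4), 4(w=5), 6(w=3), 7(w=1), 8(w=3)
  2: 3(w=9), 4(w=3), 5(w=6), 6(w=9)
  3: 1(w=4), 2(w=9), 5(w=4), 7(w=2)
  4: 1(w=5), 2(w=3)
  5: 2(w=6), 3(w=4), 6(w=4)
  6: 1(w=3), 2(w=9), 5(w=4), 8(w=1)
  7: 1(w=1), 3(w=2), 8(w=5)
  8: 1(w=3), 6(w=1), 7(w=5)

Step 2: Apply Dijkstra's algorithm from vertex 2:
  Visit vertex 2 (distance=0)
    Update dist[3] = 9
    Update dist[4] = 3
    Update dist[5] = 6
    Update dist[6] = 9
  Visit vertex 4 (distance=3)
    Update dist[1] = 8
  Visit vertex 5 (distance=6)
  Visit vertex 1 (distance=8)
    Update dist[7] = 9
    Update dist[8] = 11
  Visit vertex 3 (distance=9)
  Visit vertex 6 (distance=9)
    Update dist[8] = 10
  Visit vertex 7 (distance=9)

Step 3: Shortest path: 2 -> 4 -> 1 -> 7
Total weight: 3 + 5 + 1 = 9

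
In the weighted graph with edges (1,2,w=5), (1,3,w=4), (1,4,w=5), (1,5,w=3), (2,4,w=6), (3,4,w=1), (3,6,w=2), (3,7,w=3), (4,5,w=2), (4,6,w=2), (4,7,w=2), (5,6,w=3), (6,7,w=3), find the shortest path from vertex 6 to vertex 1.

Step 1: Build adjacency list with weights:
  1: 2(w=5), 3(w=4), 4(w=5), 5(w=3)
  2: 1(w=5), 4(w=6)
  3: 1(w=4), 4(w=1), 6(w=2), 7(w=3)
  4: 1(w=5), 2(w=6), 3(w=1), 5(w=2), 6(w=2), 7(w=2)
  5: 1(w=3), 4(w=2), 6(w=3)
  6: 3(w=2), 4(w=2), 5(w=3), 7(w=3)
  7: 3(w=3), 4(w=2), 6(w=3)

Step 2: Apply Dijkstra's algorithm from vertex 6:
  Visit vertex 6 (distance=0)
    Update dist[3] = 2
    Update dist[4] = 2
    Update dist[5] = 3
    Update dist[7] = 3
  Visit vertex 3 (distance=2)
    Update dist[1] = 6
  Visit vertex 4 (distance=2)
    Update dist[2] = 8
  Visit vertex 5 (distance=3)
  Visit vertex 7 (distance=3)
  Visit vertex 1 (distance=6)

Step 3: Shortest path: 6 -> 3 -> 1
Total weight: 2 + 4 = 6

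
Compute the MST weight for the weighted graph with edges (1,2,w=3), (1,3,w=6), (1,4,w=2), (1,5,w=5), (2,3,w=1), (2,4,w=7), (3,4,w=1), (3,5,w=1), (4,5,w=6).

Apply Kruskal's algorithm (sort edges by weight, add if no cycle):

Sorted edges by weight:
  (2,3) w=1
  (3,5) w=1
  (3,4) w=1
  (1,4) w=2
  (1,2) w=3
  (1,5) w=5
  (1,3) w=6
  (4,5) w=6
  (2,4) w=7

Add edge (2,3) w=1 -- no cycle. Running total: 1
Add edge (3,5) w=1 -- no cycle. Running total: 2
Add edge (3,4) w=1 -- no cycle. Running total: 3
Add edge (1,4) w=2 -- no cycle. Running total: 5

MST edges: (2,3,w=1), (3,5,w=1), (3,4,w=1), (1,4,w=2)
Total MST weight: 1 + 1 + 1 + 2 = 5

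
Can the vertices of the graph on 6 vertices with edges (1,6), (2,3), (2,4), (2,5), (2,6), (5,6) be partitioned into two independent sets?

Step 1: Attempt 2-coloring using BFS:
  Start at vertex 1, assign color 0
  Color vertex 6 with color 1 (neighbor of 1)
  Color vertex 2 with color 0 (neighbor of 6)
  Color vertex 5 with color 0 (neighbor of 6)
  Color vertex 3 with color 1 (neighbor of 2)
  Color vertex 4 with color 1 (neighbor of 2)

Step 2: Conflict found! Vertices 2 and 5 are adjacent but have the same color.
This means the graph contains an odd cycle.

The graph is NOT bipartite.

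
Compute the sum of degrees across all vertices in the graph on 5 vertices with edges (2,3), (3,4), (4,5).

Step 1: Count edges incident to each vertex:
  deg(1) = 0 (neighbors: none)
  deg(2) = 1 (neighbors: 3)
  deg(3) = 2 (neighbors: 2, 4)
  deg(4) = 2 (neighbors: 3, 5)
  deg(5) = 1 (neighbors: 4)

Step 2: Sum all degrees:
  0 + 1 + 2 + 2 + 1 = 6

Verification: sum of degrees = 2 * |E| = 2 * 3 = 6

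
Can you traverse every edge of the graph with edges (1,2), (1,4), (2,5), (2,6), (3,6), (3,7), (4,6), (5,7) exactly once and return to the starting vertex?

Step 1: Find the degree of each vertex:
  deg(1) = 2
  deg(2) = 3
  deg(3) = 2
  deg(4) = 2
  deg(5) = 2
  deg(6) = 3
  deg(7) = 2

Step 2: Count vertices with odd degree:
  Odd-degree vertices: 2, 6 (2 total)

Step 3: Apply Euler's theorem:
  - Eulerian circuit exists iff graph is connected and all vertices have even degree
  - Eulerian path exists iff graph is connected and has 0 or 2 odd-degree vertices

Graph is connected with exactly 2 odd-degree vertices (2, 6).
Eulerian path exists (starting and ending at the odd-degree vertices), but no Eulerian circuit.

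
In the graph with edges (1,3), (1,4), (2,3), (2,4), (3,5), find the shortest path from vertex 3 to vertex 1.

Step 1: Build adjacency list:
  1: 3, 4
  2: 3, 4
  3: 1, 2, 5
  4: 1, 2
  5: 3

Step 2: BFS from vertex 3 to find shortest path to 1:
  vertex 1 reached at distance 1

Step 3: Shortest path: 3 -> 1
Path length: 1 edge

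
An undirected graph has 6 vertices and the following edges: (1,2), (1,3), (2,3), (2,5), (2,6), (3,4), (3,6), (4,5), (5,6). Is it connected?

Step 1: Build adjacency list from edges:
  1: 2, 3
  2: 1, 3, 5, 6
  3: 1, 2, 4, 6
  4: 3, 5
  5: 2, 4, 6
  6: 2, 3, 5

Step 2: Run BFS/DFS from vertex 1:
  Visited: {1, 2, 3, 5, 6, 4}
  Reached 6 of 6 vertices

Step 3: All 6 vertices reached from vertex 1, so the graph is connected.
Answer: Yes, the graph is connected.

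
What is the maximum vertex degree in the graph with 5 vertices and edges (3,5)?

Step 1: Count edges incident to each vertex:
  deg(1) = 0 (neighbors: none)
  deg(2) = 0 (neighbors: none)
  deg(3) = 1 (neighbors: 5)
  deg(4) = 0 (neighbors: none)
  deg(5) = 1 (neighbors: 3)

Step 2: Find maximum:
  max(0, 0, 1, 0, 1) = 1 (vertex 3)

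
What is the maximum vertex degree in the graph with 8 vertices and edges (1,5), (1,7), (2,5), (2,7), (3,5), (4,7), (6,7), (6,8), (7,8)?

Step 1: Count edges incident to each vertex:
  deg(1) = 2 (neighbors: 5, 7)
  deg(2) = 2 (neighbors: 5, 7)
  deg(3) = 1 (neighbors: 5)
  deg(4) = 1 (neighbors: 7)
  deg(5) = 3 (neighbors: 1, 2, 3)
  deg(6) = 2 (neighbors: 7, 8)
  deg(7) = 5 (neighbors: 1, 2, 4, 6, 8)
  deg(8) = 2 (neighbors: 6, 7)

Step 2: Find maximum:
  max(2, 2, 1, 1, 3, 2, 5, 2) = 5 (vertex 7)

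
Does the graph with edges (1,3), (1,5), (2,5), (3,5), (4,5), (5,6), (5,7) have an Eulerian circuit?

Step 1: Find the degree of each vertex:
  deg(1) = 2
  deg(2) = 1
  deg(3) = 2
  deg(4) = 1
  deg(5) = 6
  deg(6) = 1
  deg(7) = 1

Step 2: Count vertices with odd degree:
  Odd-degree vertices: 2, 4, 6, 7 (4 total)

Step 3: Apply Euler's theorem:
  - Eulerian circuit exists iff graph is connected and all vertices have even degree
  - Eulerian path exists iff graph is connected and has 0 or 2 odd-degree vertices

Graph has 4 odd-degree vertices (need 0 or 2).
Neither Eulerian path nor Eulerian circuit exists.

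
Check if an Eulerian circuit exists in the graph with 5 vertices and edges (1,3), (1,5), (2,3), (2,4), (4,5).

Step 1: Find the degree of each vertex:
  deg(1) = 2
  deg(2) = 2
  deg(3) = 2
  deg(4) = 2
  deg(5) = 2

Step 2: Count vertices with odd degree:
  All vertices have even degree (0 odd-degree vertices)

Step 3: Apply Euler's theorem:
  - Eulerian circuit exists iff graph is connected and all vertices have even degree
  - Eulerian path exists iff graph is connected and has 0 or 2 odd-degree vertices

Graph is connected with 0 odd-degree vertices.
Both Eulerian circuit and Eulerian path exist.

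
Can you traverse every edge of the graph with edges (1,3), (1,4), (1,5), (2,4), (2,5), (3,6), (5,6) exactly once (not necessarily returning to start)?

Step 1: Find the degree of each vertex:
  deg(1) = 3
  deg(2) = 2
  deg(3) = 2
  deg(4) = 2
  deg(5) = 3
  deg(6) = 2

Step 2: Count vertices with odd degree:
  Odd-degree vertices: 1, 5 (2 total)

Step 3: Apply Euler's theorem:
  - Eulerian circuit exists iff graph is connected and all vertices have even degree
  - Eulerian path exists iff graph is connected and has 0 or 2 odd-degree vertices

Graph is connected with exactly 2 odd-degree vertices (1, 5).
Eulerian path exists (starting and ending at the odd-degree vertices), but no Eulerian circuit.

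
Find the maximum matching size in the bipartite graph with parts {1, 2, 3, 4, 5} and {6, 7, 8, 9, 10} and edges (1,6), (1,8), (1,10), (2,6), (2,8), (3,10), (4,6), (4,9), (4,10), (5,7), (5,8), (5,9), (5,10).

Step 1: List the neighbors of each left vertex:
  1: 6, 8, 10
  2: 6, 8
  3: 10
  4: 6, 9, 10
  5: 7, 8, 9, 10

Step 2: Greedily match left vertices, then look for augmenting paths:
  Match 1 -- 6
  Match 2 -- 8
  Match 3 -- 10
  Match 4 -- 9
  Match 5 -- 7
  No augmenting path remains.

Step 3: Verify this is maximum:
  Matching size 5 = min(|L|, |R|) = min(5, 5), which is an upper bound, so this matching is maximum.

Maximum matching: {(1,6), (2,8), (3,10), (4,9), (5,7)}
Size: 5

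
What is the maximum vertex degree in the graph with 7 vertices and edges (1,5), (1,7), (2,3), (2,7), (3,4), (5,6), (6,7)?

Step 1: Count edges incident to each vertex:
  deg(1) = 2 (neighbors: 5, 7)
  deg(2) = 2 (neighbors: 3, 7)
  deg(3) = 2 (neighbors: 2, 4)
  deg(4) = 1 (neighbors: 3)
  deg(5) = 2 (neighbors: 1, 6)
  deg(6) = 2 (neighbors: 5, 7)
  deg(7) = 3 (neighbors: 1, 2, 6)

Step 2: Find maximum:
  max(2, 2, 2, 1, 2, 2, 3) = 3 (vertex 7)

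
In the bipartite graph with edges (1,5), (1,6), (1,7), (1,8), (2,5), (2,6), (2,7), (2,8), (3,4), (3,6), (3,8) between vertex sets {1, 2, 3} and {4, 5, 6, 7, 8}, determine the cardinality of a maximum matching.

Step 1: List the neighbors of each left vertex:
  1: 5, 6, 7, 8
  2: 5, 6, 7, 8
  3: 4, 6, 8

Step 2: Greedily match left vertices, then look for augmenting paths:
  Match 1 -- 5
  Match 2 -- 6
  Match 3 -- 4
  No augmenting path remains.

Step 3: Verify this is maximum:
  Matching size 3 = min(|L|, |R|) = min(3, 5), which is an upper bound, so this matching is maximum.

Maximum matching: {(1,5), (2,6), (3,4)}
Size: 3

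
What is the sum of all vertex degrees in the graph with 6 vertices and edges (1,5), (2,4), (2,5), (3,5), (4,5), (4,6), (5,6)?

Step 1: Count edges incident to each vertex:
  deg(1) = 1 (neighbors: 5)
  deg(2) = 2 (neighbors: 4, 5)
  deg(3) = 1 (neighbors: 5)
  deg(4) = 3 (neighbors: 2, 5, 6)
  deg(5) = 5 (neighbors: 1, 2, 3, 4, 6)
  deg(6) = 2 (neighbors: 4, 5)

Step 2: Sum all degrees:
  1 + 2 + 1 + 3 + 5 + 2 = 14

Verification: sum of degrees = 2 * |E| = 2 * 7 = 14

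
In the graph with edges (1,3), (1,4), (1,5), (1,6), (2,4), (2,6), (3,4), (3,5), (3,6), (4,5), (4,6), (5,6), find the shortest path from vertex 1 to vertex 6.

Step 1: Build adjacency list:
  1: 3, 4, 5, 6
  2: 4, 6
  3: 1, 4, 5, 6
  4: 1, 2, 3, 5, 6
  5: 1, 3, 4, 6
  6: 1, 2, 3, 4, 5

Step 2: BFS from vertex 1 to find shortest path to 6:
  vertex 3 reached at distance 1
  vertex 4 reached at distance 1
  vertex 5 reached at distance 1
  vertex 6 reached at distance 1

Step 3: Shortest path: 1 -> 6
Path length: 1 edge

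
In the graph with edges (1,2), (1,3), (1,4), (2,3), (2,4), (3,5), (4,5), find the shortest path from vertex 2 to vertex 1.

Step 1: Build adjacency list:
  1: 2, 3, 4
  2: 1, 3, 4
  3: 1, 2, 5
  4: 1, 2, 5
  5: 3, 4

Step 2: BFS from vertex 2 to find shortest path to 1:
  vertex 1 reached at distance 1

Step 3: Shortest path: 2 -> 1
Path length: 1 edge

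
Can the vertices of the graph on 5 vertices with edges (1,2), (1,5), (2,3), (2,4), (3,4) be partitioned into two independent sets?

Step 1: Attempt 2-coloring using BFS:
  Start at vertex 1, assign color 0
  Color vertex 2 with color 1 (neighbor of 1)
  Color vertex 5 with color 1 (neighbor of 1)
  Color vertex 3 with color 0 (neighbor of 2)
  Color vertex 4 with color 0 (neighbor of 2)

Step 2: Conflict found! Vertices 3 and 4 are adjacent but have the same color.
This means the graph contains an odd cycle.

The graph is NOT bipartite.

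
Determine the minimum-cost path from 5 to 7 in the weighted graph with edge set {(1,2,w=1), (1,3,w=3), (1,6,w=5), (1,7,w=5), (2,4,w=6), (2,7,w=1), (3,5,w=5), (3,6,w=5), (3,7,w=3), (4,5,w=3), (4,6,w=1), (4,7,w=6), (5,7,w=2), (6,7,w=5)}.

Step 1: Build adjacency list with weights:
  1: 2(w=1), 3(w=3), 6(w=5), 7(w=5)
  2: 1(w=1), 4(w=6), 7(w=1)
  3: 1(w=3), 5(w=5), 6(w=5), 7(w=3)
  4: 2(w=6), 5(w=3), 6(w=1), 7(w=6)
  5: 3(w=5), 4(w=3), 7(w=2)
  6: 1(w=5), 3(w=5), 4(w=1), 7(w=5)
  7: 1(w=5), 2(w=1), 3(w=3), 4(w=6), 5(w=2), 6(w=5)

Step 2: Apply Dijkstra's algorithm from vertex 5:
  Visit vertex 5 (distance=0)
    Update dist[3] = 5
    Update dist[4] = 3
    Update dist[7] = 2
  Visit vertex 7 (distance=2)
    Update dist[1] = 7
    Update dist[2] = 3
    Update dist[6] = 7

Step 3: Shortest path: 5 -> 7
Total weight: 2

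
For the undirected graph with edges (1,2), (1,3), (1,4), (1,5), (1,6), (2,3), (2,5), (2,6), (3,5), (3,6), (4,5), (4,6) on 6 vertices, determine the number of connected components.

Step 1: Build adjacency list from edges:
  1: 2, 3, 4, 5, 6
  2: 1, 3, 5, 6
  3: 1, 2, 5, 6
  4: 1, 5, 6
  5: 1, 2, 3, 4
  6: 1, 2, 3, 4

Step 2: Run BFS/DFS from vertex 1:
  Visited: {1, 2, 3, 4, 5, 6}
  Reached 6 of 6 vertices

Step 3: All 6 vertices reached from vertex 1, so the graph is connected.
Number of connected components: 1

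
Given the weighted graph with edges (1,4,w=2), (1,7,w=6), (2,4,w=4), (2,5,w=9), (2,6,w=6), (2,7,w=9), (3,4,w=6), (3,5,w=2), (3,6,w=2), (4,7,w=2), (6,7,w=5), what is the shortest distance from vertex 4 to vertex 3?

Step 1: Build adjacency list with weights:
  1: 4(w=2), 7(w=6)
  2: 4(w=4), 5(w=9), 6(w=6), 7(w=9)
  3: 4(w=6), 5(w=2), 6(w=2)
  4: 1(w=2), 2(w=4), 3(w=6), 7(w=2)
  5: 2(w=9), 3(w=2)
  6: 2(w=6), 3(w=2), 7(w=5)
  7: 1(w=6), 2(w=9), 4(w=2), 6(w=5)

Step 2: Apply Dijkstra's algorithm from vertex 4:
  Visit vertex 4 (distance=0)
    Update dist[1] = 2
    Update dist[2] = 4
    Update dist[3] = 6
    Update dist[7] = 2
  Visit vertex 1 (distance=2)
  Visit vertex 7 (distance=2)
    Update dist[6] = 7
  Visit vertex 2 (distance=4)
    Update dist[5] = 13
  Visit vertex 3 (distance=6)
    Update dist[5] = 8

Step 3: Shortest path: 4 -> 3
Total weight: 6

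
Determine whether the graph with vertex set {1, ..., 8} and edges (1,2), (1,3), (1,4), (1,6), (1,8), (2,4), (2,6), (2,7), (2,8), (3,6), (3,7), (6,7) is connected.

Step 1: Build adjacency list from edges:
  1: 2, 3, 4, 6, 8
  2: 1, 4, 6, 7, 8
  3: 1, 6, 7
  4: 1, 2
  5: (none)
  6: 1, 2, 3, 7
  7: 2, 3, 6
  8: 1, 2

Step 2: Run BFS/DFS from vertex 1:
  Visited: {1, 2, 3, 4, 6, 8, 7}
  Reached 7 of 8 vertices

Step 3: Only 7 of 8 vertices reached. Graph is disconnected.
Connected components: {1, 2, 3, 4, 6, 7, 8}, {5}
Answer: No, the graph is not connected (2 components).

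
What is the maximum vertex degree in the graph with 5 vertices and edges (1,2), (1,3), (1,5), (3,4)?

Step 1: Count edges incident to each vertex:
  deg(1) = 3 (neighbors: 2, 3, 5)
  deg(2) = 1 (neighbors: 1)
  deg(3) = 2 (neighbors: 1, 4)
  deg(4) = 1 (neighbors: 3)
  deg(5) = 1 (neighbors: 1)

Step 2: Find maximum:
  max(3, 1, 2, 1, 1) = 3 (vertex 1)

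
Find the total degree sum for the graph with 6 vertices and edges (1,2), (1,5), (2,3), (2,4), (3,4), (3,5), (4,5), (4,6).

Step 1: Count edges incident to each vertex:
  deg(1) = 2 (neighbors: 2, 5)
  deg(2) = 3 (neighbors: 1, 3, 4)
  deg(3) = 3 (neighbors: 2, 4, 5)
  deg(4) = 4 (neighbors: 2, 3, 5, 6)
  deg(5) = 3 (neighbors: 1, 3, 4)
  deg(6) = 1 (neighbors: 4)

Step 2: Sum all degrees:
  2 + 3 + 3 + 4 + 3 + 1 = 16

Verification: sum of degrees = 2 * |E| = 2 * 8 = 16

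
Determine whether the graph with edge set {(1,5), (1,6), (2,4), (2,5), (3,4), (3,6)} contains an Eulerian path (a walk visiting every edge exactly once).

Step 1: Find the degree of each vertex:
  deg(1) = 2
  deg(2) = 2
  deg(3) = 2
  deg(4) = 2
  deg(5) = 2
  deg(6) = 2

Step 2: Count vertices with odd degree:
  All vertices have even degree (0 odd-degree vertices)

Step 3: Apply Euler's theorem:
  - Eulerian circuit exists iff graph is connected and all vertices have even degree
  - Eulerian path exists iff graph is connected and has 0 or 2 odd-degree vertices

Graph is connected with 0 odd-degree vertices.
Both Eulerian circuit and Eulerian path exist.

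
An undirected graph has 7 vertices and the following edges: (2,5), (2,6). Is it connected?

Step 1: Build adjacency list from edges:
  1: (none)
  2: 5, 6
  3: (none)
  4: (none)
  5: 2
  6: 2
  7: (none)

Step 2: Run BFS/DFS from vertex 1:
  Visited: {1}
  Reached 1 of 7 vertices

Step 3: Only 1 of 7 vertices reached. Graph is disconnected.
Connected components: {1}, {2, 5, 6}, {3}, {4}, {7}
Answer: No, the graph is not connected (5 components).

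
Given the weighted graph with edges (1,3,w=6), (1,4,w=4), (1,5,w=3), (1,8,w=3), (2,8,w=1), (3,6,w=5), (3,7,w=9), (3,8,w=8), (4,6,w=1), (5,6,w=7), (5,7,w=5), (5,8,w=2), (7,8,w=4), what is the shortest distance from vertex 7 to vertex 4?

Step 1: Build adjacency list with weights:
  1: 3(w=6), 4(w=4), 5(w=3), 8(w=3)
  2: 8(w=1)
  3: 1(w=6), 6(w=5), 7(w=9), 8(w=8)
  4: 1(w=4), 6(w=1)
  5: 1(w=3), 6(w=7), 7(w=5), 8(w=2)
  6: 3(w=5), 4(w=1), 5(w=7)
  7: 3(w=9), 5(w=5), 8(w=4)
  8: 1(w=3), 2(w=1), 3(w=8), 5(w=2), 7(w=4)

Step 2: Apply Dijkstra's algorithm from vertex 7:
  Visit vertex 7 (distance=0)
    Update dist[3] = 9
    Update dist[5] = 5
    Update dist[8] = 4
  Visit vertex 8 (distance=4)
    Update dist[1] = 7
    Update dist[2] = 5
  Visit vertex 2 (distance=5)
  Visit vertex 5 (distance=5)
    Update dist[6] = 12
  Visit vertex 1 (distance=7)
    Update dist[4] = 11
  Visit vertex 3 (distance=9)
  Visit vertex 4 (distance=11)

Step 3: Shortest path: 7 -> 8 -> 1 -> 4
Total weight: 4 + 3 + 4 = 11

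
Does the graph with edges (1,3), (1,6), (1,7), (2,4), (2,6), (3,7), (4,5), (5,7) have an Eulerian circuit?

Step 1: Find the degree of each vertex:
  deg(1) = 3
  deg(2) = 2
  deg(3) = 2
  deg(4) = 2
  deg(5) = 2
  deg(6) = 2
  deg(7) = 3

Step 2: Count vertices with odd degree:
  Odd-degree vertices: 1, 7 (2 total)

Step 3: Apply Euler's theorem:
  - Eulerian circuit exists iff graph is connected and all vertices have even degree
  - Eulerian path exists iff graph is connected and has 0 or 2 odd-degree vertices

Graph is connected with exactly 2 odd-degree vertices (1, 7).
Eulerian path exists (starting and ending at the odd-degree vertices), but no Eulerian circuit.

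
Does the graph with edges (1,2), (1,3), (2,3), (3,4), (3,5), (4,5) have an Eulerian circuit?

Step 1: Find the degree of each vertex:
  deg(1) = 2
  deg(2) = 2
  deg(3) = 4
  deg(4) = 2
  deg(5) = 2

Step 2: Count vertices with odd degree:
  All vertices have even degree (0 odd-degree vertices)

Step 3: Apply Euler's theorem:
  - Eulerian circuit exists iff graph is connected and all vertices have even degree
  - Eulerian path exists iff graph is connected and has 0 or 2 odd-degree vertices

Graph is connected with 0 odd-degree vertices.
Both Eulerian circuit and Eulerian path exist.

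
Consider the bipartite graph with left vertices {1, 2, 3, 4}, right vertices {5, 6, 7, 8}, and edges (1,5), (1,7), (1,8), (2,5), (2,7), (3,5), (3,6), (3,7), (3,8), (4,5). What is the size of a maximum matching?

Step 1: List the neighbors of each left vertex:
  1: 5, 7, 8
  2: 5, 7
  3: 5, 6, 7, 8
  4: 5

Step 2: Greedily match left vertices, then look for augmenting paths:
  Match 1 -- 8
  Match 2 -- 7
  Match 3 -- 6
  Match 4 -- 5
  No augmenting path remains.

Step 3: Verify this is maximum:
  Matching size 4 = min(|L|, |R|) = min(4, 4), which is an upper bound, so this matching is maximum.

Maximum matching: {(1,8), (2,7), (3,6), (4,5)}
Size: 4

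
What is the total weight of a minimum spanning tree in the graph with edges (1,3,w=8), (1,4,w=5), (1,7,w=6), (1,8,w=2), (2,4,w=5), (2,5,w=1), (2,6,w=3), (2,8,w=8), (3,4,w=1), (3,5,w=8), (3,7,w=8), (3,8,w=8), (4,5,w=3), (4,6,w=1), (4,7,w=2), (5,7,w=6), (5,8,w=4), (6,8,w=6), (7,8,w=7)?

Apply Kruskal's algorithm (sort edges by weight, add if no cycle):

Sorted edges by weight:
  (2,5) w=1
  (3,4) w=1
  (4,6) w=1
  (1,8) w=2
  (4,7) w=2
  (2,6) w=3
  (4,5) w=3
  (5,8) w=4
  (1,4) w=5
  (2,4) w=5
  (1,7) w=6
  (5,7) w=6
  (6,8) w=6
  (7,8) w=7
  (1,3) w=8
  (2,8) w=8
  (3,8) w=8
  (3,5) w=8
  (3,7) w=8

Add edge (2,5) w=1 -- no cycle. Running total: 1
Add edge (3,4) w=1 -- no cycle. Running total: 2
Add edge (4,6) w=1 -- no cycle. Running total: 3
Add edge (1,8) w=2 -- no cycle. Running total: 5
Add edge (4,7) w=2 -- no cycle. Running total: 7
Add edge (2,6) w=3 -- no cycle. Running total: 10
Skip edge (4,5) w=3 -- would create cycle
Add edge (5,8) w=4 -- no cycle. Running total: 14

MST edges: (2,5,w=1), (3,4,w=1), (4,6,w=1), (1,8,w=2), (4,7,w=2), (2,6,w=3), (5,8,w=4)
Total MST weight: 1 + 1 + 1 + 2 + 2 + 3 + 4 = 14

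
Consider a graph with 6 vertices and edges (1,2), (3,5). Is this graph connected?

Step 1: Build adjacency list from edges:
  1: 2
  2: 1
  3: 5
  4: (none)
  5: 3
  6: (none)

Step 2: Run BFS/DFS from vertex 1:
  Visited: {1, 2}
  Reached 2 of 6 vertices

Step 3: Only 2 of 6 vertices reached. Graph is disconnected.
Connected components: {1, 2}, {3, 5}, {4}, {6}
Answer: No, the graph is not connected (4 components).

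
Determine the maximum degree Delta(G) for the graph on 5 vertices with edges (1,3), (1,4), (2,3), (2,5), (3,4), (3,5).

Step 1: Count edges incident to each vertex:
  deg(1) = 2 (neighbors: 3, 4)
  deg(2) = 2 (neighbors: 3, 5)
  deg(3) = 4 (neighbors: 1, 2, 4, 5)
  deg(4) = 2 (neighbors: 1, 3)
  deg(5) = 2 (neighbors: 2, 3)

Step 2: Find maximum:
  max(2, 2, 4, 2, 2) = 4 (vertex 3)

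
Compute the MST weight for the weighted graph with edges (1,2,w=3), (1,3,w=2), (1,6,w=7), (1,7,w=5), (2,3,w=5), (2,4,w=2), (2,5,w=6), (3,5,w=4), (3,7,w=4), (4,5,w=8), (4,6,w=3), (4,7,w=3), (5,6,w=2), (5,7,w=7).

Apply Kruskal's algorithm (sort edges by weight, add if no cycle):

Sorted edges by weight:
  (1,3) w=2
  (2,4) w=2
  (5,6) w=2
  (1,2) w=3
  (4,7) w=3
  (4,6) w=3
  (3,7) w=4
  (3,5) w=4
  (1,7) w=5
  (2,3) w=5
  (2,5) w=6
  (1,6) w=7
  (5,7) w=7
  (4,5) w=8

Add edge (1,3) w=2 -- no cycle. Running total: 2
Add edge (2,4) w=2 -- no cycle. Running total: 4
Add edge (5,6) w=2 -- no cycle. Running total: 6
Add edge (1,2) w=3 -- no cycle. Running total: 9
Add edge (4,7) w=3 -- no cycle. Running total: 12
Add edge (4,6) w=3 -- no cycle. Running total: 15

MST edges: (1,3,w=2), (2,4,w=2), (5,6,w=2), (1,2,w=3), (4,7,w=3), (4,6,w=3)
Total MST weight: 2 + 2 + 2 + 3 + 3 + 3 = 15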